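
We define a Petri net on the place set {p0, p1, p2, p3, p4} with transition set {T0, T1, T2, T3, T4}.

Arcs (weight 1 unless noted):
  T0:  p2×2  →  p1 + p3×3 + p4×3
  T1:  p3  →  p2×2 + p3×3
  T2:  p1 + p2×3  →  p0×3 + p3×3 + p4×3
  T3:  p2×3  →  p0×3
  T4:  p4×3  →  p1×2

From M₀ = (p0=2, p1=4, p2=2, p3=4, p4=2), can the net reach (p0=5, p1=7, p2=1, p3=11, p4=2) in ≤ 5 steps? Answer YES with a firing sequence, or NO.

step 1: fire T0:  (p0=2, p1=4, p2=2, p3=4, p4=2) → (p0=2, p1=5, p2=0, p3=7, p4=5)
step 2: fire T1:  (p0=2, p1=5, p2=0, p3=7, p4=5) → (p0=2, p1=5, p2=2, p3=9, p4=5)
step 3: fire T1:  (p0=2, p1=5, p2=2, p3=9, p4=5) → (p0=2, p1=5, p2=4, p3=11, p4=5)
step 4: fire T3:  (p0=2, p1=5, p2=4, p3=11, p4=5) → (p0=5, p1=5, p2=1, p3=11, p4=5)
step 5: fire T4:  (p0=5, p1=5, p2=1, p3=11, p4=5) → (p0=5, p1=7, p2=1, p3=11, p4=2)

YES — reachable via ⟨T0, T1, T1, T3, T4⟩ (5 firings)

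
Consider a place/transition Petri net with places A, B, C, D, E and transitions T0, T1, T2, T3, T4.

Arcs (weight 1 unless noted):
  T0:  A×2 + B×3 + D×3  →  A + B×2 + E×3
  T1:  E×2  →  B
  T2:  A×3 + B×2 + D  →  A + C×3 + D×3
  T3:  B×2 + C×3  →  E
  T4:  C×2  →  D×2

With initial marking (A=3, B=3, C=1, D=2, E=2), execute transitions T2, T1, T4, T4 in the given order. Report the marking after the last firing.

(A=1, B=2, C=0, D=8, E=0)

step 1: fire T2:  (A=3, B=3, C=1, D=2, E=2) → (A=1, B=1, C=4, D=4, E=2)
step 2: fire T1:  (A=1, B=1, C=4, D=4, E=2) → (A=1, B=2, C=4, D=4, E=0)
step 3: fire T4:  (A=1, B=2, C=4, D=4, E=0) → (A=1, B=2, C=2, D=6, E=0)
step 4: fire T4:  (A=1, B=2, C=2, D=6, E=0) → (A=1, B=2, C=0, D=8, E=0)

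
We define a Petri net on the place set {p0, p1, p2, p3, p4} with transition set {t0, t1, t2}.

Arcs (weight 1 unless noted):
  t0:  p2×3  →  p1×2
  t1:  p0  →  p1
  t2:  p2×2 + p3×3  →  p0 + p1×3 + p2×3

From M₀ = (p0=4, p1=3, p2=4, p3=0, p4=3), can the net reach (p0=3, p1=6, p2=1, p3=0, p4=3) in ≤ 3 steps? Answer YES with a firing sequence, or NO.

step 1: fire t0:  (p0=4, p1=3, p2=4, p3=0, p4=3) → (p0=4, p1=5, p2=1, p3=0, p4=3)
step 2: fire t1:  (p0=4, p1=5, p2=1, p3=0, p4=3) → (p0=3, p1=6, p2=1, p3=0, p4=3)

YES — reachable via ⟨t0, t1⟩ (2 firings)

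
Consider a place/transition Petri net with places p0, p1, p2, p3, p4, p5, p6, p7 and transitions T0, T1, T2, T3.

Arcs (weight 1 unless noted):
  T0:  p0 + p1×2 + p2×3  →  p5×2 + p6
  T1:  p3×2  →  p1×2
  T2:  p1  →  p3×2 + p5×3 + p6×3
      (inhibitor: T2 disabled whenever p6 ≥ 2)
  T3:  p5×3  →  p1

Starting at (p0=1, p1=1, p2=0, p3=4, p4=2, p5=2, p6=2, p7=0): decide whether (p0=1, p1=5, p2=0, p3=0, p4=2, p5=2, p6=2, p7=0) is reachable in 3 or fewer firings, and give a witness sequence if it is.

YES — reachable via ⟨T1, T1⟩ (2 firings)

step 1: fire T1:  (p0=1, p1=1, p2=0, p3=4, p4=2, p5=2, p6=2, p7=0) → (p0=1, p1=3, p2=0, p3=2, p4=2, p5=2, p6=2, p7=0)
step 2: fire T1:  (p0=1, p1=3, p2=0, p3=2, p4=2, p5=2, p6=2, p7=0) → (p0=1, p1=5, p2=0, p3=0, p4=2, p5=2, p6=2, p7=0)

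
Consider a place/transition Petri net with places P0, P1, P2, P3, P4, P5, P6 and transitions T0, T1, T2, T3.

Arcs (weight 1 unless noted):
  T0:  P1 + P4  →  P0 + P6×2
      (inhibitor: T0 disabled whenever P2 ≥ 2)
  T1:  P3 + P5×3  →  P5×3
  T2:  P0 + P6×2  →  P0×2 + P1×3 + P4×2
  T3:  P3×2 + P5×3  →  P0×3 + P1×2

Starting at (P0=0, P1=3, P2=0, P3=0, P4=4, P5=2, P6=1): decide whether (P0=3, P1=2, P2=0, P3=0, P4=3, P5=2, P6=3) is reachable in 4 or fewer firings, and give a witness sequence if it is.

depth 0: 1 marking
depth 1: 2 markings reached so far
depth 2: 4 markings reached so far
depth 3: 6 markings reached so far
depth 4: 8 markings reached so far
target is not among the 8 markings reachable within 4 steps

NO — not reachable within 4 firings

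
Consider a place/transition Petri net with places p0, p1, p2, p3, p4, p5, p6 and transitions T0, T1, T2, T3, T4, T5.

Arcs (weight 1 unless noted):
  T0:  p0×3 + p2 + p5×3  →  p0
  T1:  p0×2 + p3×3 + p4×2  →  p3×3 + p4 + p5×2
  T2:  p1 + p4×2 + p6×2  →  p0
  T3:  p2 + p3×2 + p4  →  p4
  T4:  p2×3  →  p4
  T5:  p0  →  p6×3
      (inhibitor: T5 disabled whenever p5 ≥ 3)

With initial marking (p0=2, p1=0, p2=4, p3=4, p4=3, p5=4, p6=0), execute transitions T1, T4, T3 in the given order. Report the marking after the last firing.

(p0=0, p1=0, p2=0, p3=2, p4=3, p5=6, p6=0)

step 1: fire T1:  (p0=2, p1=0, p2=4, p3=4, p4=3, p5=4, p6=0) → (p0=0, p1=0, p2=4, p3=4, p4=2, p5=6, p6=0)
step 2: fire T4:  (p0=0, p1=0, p2=4, p3=4, p4=2, p5=6, p6=0) → (p0=0, p1=0, p2=1, p3=4, p4=3, p5=6, p6=0)
step 3: fire T3:  (p0=0, p1=0, p2=1, p3=4, p4=3, p5=6, p6=0) → (p0=0, p1=0, p2=0, p3=2, p4=3, p5=6, p6=0)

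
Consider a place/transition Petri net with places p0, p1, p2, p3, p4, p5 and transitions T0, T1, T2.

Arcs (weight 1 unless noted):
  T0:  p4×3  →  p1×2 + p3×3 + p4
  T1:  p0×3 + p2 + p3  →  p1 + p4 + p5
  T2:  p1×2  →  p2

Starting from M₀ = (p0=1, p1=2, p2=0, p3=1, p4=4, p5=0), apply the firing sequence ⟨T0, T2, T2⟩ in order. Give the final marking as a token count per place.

(p0=1, p1=0, p2=2, p3=4, p4=2, p5=0)

step 1: fire T0:  (p0=1, p1=2, p2=0, p3=1, p4=4, p5=0) → (p0=1, p1=4, p2=0, p3=4, p4=2, p5=0)
step 2: fire T2:  (p0=1, p1=4, p2=0, p3=4, p4=2, p5=0) → (p0=1, p1=2, p2=1, p3=4, p4=2, p5=0)
step 3: fire T2:  (p0=1, p1=2, p2=1, p3=4, p4=2, p5=0) → (p0=1, p1=0, p2=2, p3=4, p4=2, p5=0)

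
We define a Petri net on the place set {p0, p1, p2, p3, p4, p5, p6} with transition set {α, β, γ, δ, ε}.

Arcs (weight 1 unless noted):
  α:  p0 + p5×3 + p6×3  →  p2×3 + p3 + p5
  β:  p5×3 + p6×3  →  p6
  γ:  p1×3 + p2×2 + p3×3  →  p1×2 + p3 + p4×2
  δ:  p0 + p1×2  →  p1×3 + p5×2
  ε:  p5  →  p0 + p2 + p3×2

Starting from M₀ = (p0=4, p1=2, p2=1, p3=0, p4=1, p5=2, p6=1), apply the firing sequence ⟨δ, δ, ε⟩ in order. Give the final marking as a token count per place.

step 1: fire δ:  (p0=4, p1=2, p2=1, p3=0, p4=1, p5=2, p6=1) → (p0=3, p1=3, p2=1, p3=0, p4=1, p5=4, p6=1)
step 2: fire δ:  (p0=3, p1=3, p2=1, p3=0, p4=1, p5=4, p6=1) → (p0=2, p1=4, p2=1, p3=0, p4=1, p5=6, p6=1)
step 3: fire ε:  (p0=2, p1=4, p2=1, p3=0, p4=1, p5=6, p6=1) → (p0=3, p1=4, p2=2, p3=2, p4=1, p5=5, p6=1)

(p0=3, p1=4, p2=2, p3=2, p4=1, p5=5, p6=1)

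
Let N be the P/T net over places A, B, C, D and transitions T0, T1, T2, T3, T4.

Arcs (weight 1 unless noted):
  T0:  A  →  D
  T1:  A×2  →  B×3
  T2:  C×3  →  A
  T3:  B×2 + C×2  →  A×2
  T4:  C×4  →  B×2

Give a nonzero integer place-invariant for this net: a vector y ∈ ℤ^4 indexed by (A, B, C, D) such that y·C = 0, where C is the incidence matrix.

y = (A:3, B:2, C:1, D:3)

Incidence matrix C (rows=places, cols=transitions):
       T0   T1   T2   T3   T4
    A  -1   -2    1    2    0
    B   0    3    0   -2    2
    C   0    0   -3   -2   -4
    D   1    0    0    0    0

Candidate y = [3, 2, 1, 3]; check y·C column-wise:
  col T0: 3·-1 + 2·0 + 1·0 + 3·1 = 0
  col T1: 3·-2 + 2·3 + 1·0 + 3·0 = 0
  col T2: 3·1 + 2·0 + 1·-3 + 3·0 = 0
  col T3: 3·2 + 2·-2 + 1·-2 + 3·0 = 0
  col T4: 3·0 + 2·2 + 1·-4 + 3·0 = 0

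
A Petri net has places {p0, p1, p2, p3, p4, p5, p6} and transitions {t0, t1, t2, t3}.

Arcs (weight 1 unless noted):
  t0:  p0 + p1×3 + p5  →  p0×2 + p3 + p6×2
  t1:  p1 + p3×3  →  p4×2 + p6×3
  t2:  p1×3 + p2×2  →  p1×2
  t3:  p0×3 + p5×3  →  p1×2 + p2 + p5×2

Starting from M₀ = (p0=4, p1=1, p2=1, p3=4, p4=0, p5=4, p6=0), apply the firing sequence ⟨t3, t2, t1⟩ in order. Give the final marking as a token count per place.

(p0=1, p1=1, p2=0, p3=1, p4=2, p5=3, p6=3)

step 1: fire t3:  (p0=4, p1=1, p2=1, p3=4, p4=0, p5=4, p6=0) → (p0=1, p1=3, p2=2, p3=4, p4=0, p5=3, p6=0)
step 2: fire t2:  (p0=1, p1=3, p2=2, p3=4, p4=0, p5=3, p6=0) → (p0=1, p1=2, p2=0, p3=4, p4=0, p5=3, p6=0)
step 3: fire t1:  (p0=1, p1=2, p2=0, p3=4, p4=0, p5=3, p6=0) → (p0=1, p1=1, p2=0, p3=1, p4=2, p5=3, p6=3)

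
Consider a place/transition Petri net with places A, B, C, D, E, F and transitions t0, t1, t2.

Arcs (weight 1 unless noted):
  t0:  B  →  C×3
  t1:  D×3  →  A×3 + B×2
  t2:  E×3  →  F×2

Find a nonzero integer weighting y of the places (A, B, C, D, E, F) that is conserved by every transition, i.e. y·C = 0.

y = (A:2, B:-3, C:-1, D:0, E:0, F:0)

Incidence matrix C (rows=places, cols=transitions):
       t0   t1   t2
    A   0    3    0
    B  -1    2    0
    C   3    0    0
    D   0   -3    0
    E   0    0   -3
    F   0    0    2

Candidate y = [2, -3, -1, 0, 0, 0]; check y·C column-wise:
  col t0: 2·0 + -3·-1 + -1·3 = 0
  col t1: 2·3 + -3·2 + -1·0 + 0·-3 = 0
  col t2: 2·0 + -3·0 + -1·0 + 0·-3 + 0·2 = 0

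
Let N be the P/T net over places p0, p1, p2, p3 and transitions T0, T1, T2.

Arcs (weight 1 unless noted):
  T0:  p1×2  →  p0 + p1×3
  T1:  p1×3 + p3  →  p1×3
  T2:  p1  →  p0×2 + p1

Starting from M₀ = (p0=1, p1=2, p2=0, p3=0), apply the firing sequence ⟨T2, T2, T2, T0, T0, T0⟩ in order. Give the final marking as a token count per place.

step 1: fire T2:  (p0=1, p1=2, p2=0, p3=0) → (p0=3, p1=2, p2=0, p3=0)
step 2: fire T2:  (p0=3, p1=2, p2=0, p3=0) → (p0=5, p1=2, p2=0, p3=0)
step 3: fire T2:  (p0=5, p1=2, p2=0, p3=0) → (p0=7, p1=2, p2=0, p3=0)
step 4: fire T0:  (p0=7, p1=2, p2=0, p3=0) → (p0=8, p1=3, p2=0, p3=0)
step 5: fire T0:  (p0=8, p1=3, p2=0, p3=0) → (p0=9, p1=4, p2=0, p3=0)
step 6: fire T0:  (p0=9, p1=4, p2=0, p3=0) → (p0=10, p1=5, p2=0, p3=0)

(p0=10, p1=5, p2=0, p3=0)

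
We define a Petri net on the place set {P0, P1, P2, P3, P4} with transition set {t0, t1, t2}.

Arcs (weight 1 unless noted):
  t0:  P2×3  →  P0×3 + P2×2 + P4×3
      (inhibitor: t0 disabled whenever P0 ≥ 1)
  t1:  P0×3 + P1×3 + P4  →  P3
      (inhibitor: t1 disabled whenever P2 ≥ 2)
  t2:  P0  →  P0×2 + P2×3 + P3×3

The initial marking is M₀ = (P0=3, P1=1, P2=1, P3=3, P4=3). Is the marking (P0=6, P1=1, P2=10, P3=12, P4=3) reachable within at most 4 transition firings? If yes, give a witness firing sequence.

YES — reachable via ⟨t2, t2, t2⟩ (3 firings)

step 1: fire t2:  (P0=3, P1=1, P2=1, P3=3, P4=3) → (P0=4, P1=1, P2=4, P3=6, P4=3)
step 2: fire t2:  (P0=4, P1=1, P2=4, P3=6, P4=3) → (P0=5, P1=1, P2=7, P3=9, P4=3)
step 3: fire t2:  (P0=5, P1=1, P2=7, P3=9, P4=3) → (P0=6, P1=1, P2=10, P3=12, P4=3)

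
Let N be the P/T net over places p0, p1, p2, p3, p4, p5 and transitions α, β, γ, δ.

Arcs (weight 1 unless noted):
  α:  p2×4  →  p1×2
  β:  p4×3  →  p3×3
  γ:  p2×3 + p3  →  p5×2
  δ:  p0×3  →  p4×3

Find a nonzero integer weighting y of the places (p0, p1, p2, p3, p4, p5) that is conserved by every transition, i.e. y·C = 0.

y = (p0:3, p1:-2, p2:-1, p3:3, p4:3, p5:0)

Incidence matrix C (rows=places, cols=transitions):
        α    β    γ    δ
   p0   0    0    0   -3
   p1   2    0    0    0
   p2  -4    0   -3    0
   p3   0    3   -1    0
   p4   0   -3    0    3
   p5   0    0    2    0

Candidate y = [3, -2, -1, 3, 3, 0]; check y·C column-wise:
  col α: 3·0 + -2·2 + -1·-4 + 3·0 + 3·0 = 0
  col β: 3·0 + -2·0 + -1·0 + 3·3 + 3·-3 = 0
  col γ: 3·0 + -2·0 + -1·-3 + 3·-1 + 3·0 + 0·2 = 0
  col δ: 3·-3 + -2·0 + -1·0 + 3·0 + 3·3 = 0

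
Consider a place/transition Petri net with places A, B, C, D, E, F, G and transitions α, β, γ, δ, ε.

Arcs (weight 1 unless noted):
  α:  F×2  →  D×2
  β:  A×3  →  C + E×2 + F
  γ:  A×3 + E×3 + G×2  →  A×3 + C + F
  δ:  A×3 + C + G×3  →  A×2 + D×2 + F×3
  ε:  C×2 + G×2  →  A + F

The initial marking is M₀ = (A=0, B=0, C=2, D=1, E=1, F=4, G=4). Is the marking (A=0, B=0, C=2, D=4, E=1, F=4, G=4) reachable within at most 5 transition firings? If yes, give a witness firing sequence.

NO — not reachable within 5 firings

depth 0: 1 marking
depth 1: 3 markings reached so far
depth 2: 5 markings reached so far
depth 3: 6 markings reached so far
depth 4: 6 markings reached so far
(frontier empty at depth 4; search complete)
target is not among the 6 markings reachable within 5 steps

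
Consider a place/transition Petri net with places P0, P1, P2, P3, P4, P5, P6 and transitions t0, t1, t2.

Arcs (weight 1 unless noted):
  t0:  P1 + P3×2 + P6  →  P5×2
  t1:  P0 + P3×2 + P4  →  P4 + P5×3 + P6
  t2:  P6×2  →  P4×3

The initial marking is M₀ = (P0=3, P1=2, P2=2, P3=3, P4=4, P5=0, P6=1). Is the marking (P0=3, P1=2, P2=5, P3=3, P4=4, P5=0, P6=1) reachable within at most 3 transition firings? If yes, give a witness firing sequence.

depth 0: 1 marking
depth 1: 3 markings reached so far
depth 2: 4 markings reached so far
depth 3: 4 markings reached so far
(frontier empty at depth 3; search complete)
target is not among the 4 markings reachable within 3 steps

NO — not reachable within 3 firings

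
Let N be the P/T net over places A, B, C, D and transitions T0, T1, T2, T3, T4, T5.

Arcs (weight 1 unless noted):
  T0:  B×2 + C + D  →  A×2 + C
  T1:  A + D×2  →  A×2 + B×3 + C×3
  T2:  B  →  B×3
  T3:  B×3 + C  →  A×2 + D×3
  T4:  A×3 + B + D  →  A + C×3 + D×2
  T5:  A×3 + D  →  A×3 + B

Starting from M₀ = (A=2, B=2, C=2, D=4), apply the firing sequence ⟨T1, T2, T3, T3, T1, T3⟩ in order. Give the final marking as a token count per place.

(A=10, B=1, C=5, D=9)

step 1: fire T1:  (A=2, B=2, C=2, D=4) → (A=3, B=5, C=5, D=2)
step 2: fire T2:  (A=3, B=5, C=5, D=2) → (A=3, B=7, C=5, D=2)
step 3: fire T3:  (A=3, B=7, C=5, D=2) → (A=5, B=4, C=4, D=5)
step 4: fire T3:  (A=5, B=4, C=4, D=5) → (A=7, B=1, C=3, D=8)
step 5: fire T1:  (A=7, B=1, C=3, D=8) → (A=8, B=4, C=6, D=6)
step 6: fire T3:  (A=8, B=4, C=6, D=6) → (A=10, B=1, C=5, D=9)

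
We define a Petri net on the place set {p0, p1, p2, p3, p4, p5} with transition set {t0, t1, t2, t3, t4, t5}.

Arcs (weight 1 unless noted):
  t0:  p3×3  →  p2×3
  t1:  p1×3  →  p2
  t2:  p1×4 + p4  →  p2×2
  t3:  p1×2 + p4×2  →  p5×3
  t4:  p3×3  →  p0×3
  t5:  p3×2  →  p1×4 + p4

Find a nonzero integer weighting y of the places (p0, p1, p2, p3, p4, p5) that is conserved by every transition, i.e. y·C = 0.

y = (p0:3, p1:1, p2:3, p3:3, p4:2, p5:2)

Incidence matrix C (rows=places, cols=transitions):
       t0   t1   t2   t3   t4   t5
   p0   0    0    0    0    3    0
   p1   0   -3   -4   -2    0    4
   p2   3    1    2    0    0    0
   p3  -3    0    0    0   -3   -2
   p4   0    0   -1   -2    0    1
   p5   0    0    0    3    0    0

Candidate y = [3, 1, 3, 3, 2, 2]; check y·C column-wise:
  col t0: 3·0 + 1·0 + 3·3 + 3·-3 + 2·0 + 2·0 = 0
  col t1: 3·0 + 1·-3 + 3·1 + 3·0 + 2·0 + 2·0 = 0
  col t2: 3·0 + 1·-4 + 3·2 + 3·0 + 2·-1 + 2·0 = 0
  col t3: 3·0 + 1·-2 + 3·0 + 3·0 + 2·-2 + 2·3 = 0
  col t4: 3·3 + 1·0 + 3·0 + 3·-3 + 2·0 + 2·0 = 0
  col t5: 3·0 + 1·4 + 3·0 + 3·-2 + 2·1 + 2·0 = 0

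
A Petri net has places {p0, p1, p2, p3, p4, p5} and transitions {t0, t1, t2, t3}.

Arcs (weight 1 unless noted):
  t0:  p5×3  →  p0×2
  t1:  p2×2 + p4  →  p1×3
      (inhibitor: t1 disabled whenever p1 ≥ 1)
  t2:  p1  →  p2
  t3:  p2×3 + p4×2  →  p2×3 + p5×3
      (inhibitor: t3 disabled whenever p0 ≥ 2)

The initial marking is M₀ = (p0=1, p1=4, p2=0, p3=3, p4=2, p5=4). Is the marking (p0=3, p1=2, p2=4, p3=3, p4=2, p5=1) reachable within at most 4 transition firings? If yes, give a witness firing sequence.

NO — not reachable within 4 firings

depth 0: 1 marking
depth 1: 3 markings reached so far
depth 2: 5 markings reached so far
depth 3: 7 markings reached so far
depth 4: 10 markings reached so far
target is not among the 10 markings reachable within 4 steps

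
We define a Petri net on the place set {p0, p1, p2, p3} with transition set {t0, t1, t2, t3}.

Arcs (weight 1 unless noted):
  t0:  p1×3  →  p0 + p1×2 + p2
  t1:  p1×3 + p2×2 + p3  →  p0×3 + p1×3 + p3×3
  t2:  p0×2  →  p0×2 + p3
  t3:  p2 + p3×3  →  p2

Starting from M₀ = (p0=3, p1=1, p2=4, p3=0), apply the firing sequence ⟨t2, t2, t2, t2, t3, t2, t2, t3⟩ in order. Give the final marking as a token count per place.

step 1: fire t2:  (p0=3, p1=1, p2=4, p3=0) → (p0=3, p1=1, p2=4, p3=1)
step 2: fire t2:  (p0=3, p1=1, p2=4, p3=1) → (p0=3, p1=1, p2=4, p3=2)
step 3: fire t2:  (p0=3, p1=1, p2=4, p3=2) → (p0=3, p1=1, p2=4, p3=3)
step 4: fire t2:  (p0=3, p1=1, p2=4, p3=3) → (p0=3, p1=1, p2=4, p3=4)
step 5: fire t3:  (p0=3, p1=1, p2=4, p3=4) → (p0=3, p1=1, p2=4, p3=1)
step 6: fire t2:  (p0=3, p1=1, p2=4, p3=1) → (p0=3, p1=1, p2=4, p3=2)
step 7: fire t2:  (p0=3, p1=1, p2=4, p3=2) → (p0=3, p1=1, p2=4, p3=3)
step 8: fire t3:  (p0=3, p1=1, p2=4, p3=3) → (p0=3, p1=1, p2=4, p3=0)

(p0=3, p1=1, p2=4, p3=0)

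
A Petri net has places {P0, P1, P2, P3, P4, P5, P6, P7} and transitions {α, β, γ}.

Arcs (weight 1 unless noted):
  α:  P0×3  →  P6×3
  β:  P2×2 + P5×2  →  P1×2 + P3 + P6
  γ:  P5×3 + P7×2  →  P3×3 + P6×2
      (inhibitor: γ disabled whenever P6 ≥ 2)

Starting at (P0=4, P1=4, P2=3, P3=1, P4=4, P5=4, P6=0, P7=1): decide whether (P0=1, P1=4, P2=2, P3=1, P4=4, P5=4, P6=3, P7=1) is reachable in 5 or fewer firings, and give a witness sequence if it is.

depth 0: 1 marking
depth 1: 3 markings reached so far
depth 2: 4 markings reached so far
depth 3: 4 markings reached so far
(frontier empty at depth 3; search complete)
target is not among the 4 markings reachable within 5 steps

NO — not reachable within 5 firings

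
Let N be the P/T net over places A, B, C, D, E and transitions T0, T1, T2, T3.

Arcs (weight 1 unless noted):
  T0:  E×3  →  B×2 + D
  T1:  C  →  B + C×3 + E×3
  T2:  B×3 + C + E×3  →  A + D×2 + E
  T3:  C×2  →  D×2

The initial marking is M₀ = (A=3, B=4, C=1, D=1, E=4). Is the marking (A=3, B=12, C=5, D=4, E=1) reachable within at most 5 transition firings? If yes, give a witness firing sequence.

YES — reachable via ⟨T0, T1, T0, T1, T0⟩ (5 firings)

step 1: fire T0:  (A=3, B=4, C=1, D=1, E=4) → (A=3, B=6, C=1, D=2, E=1)
step 2: fire T1:  (A=3, B=6, C=1, D=2, E=1) → (A=3, B=7, C=3, D=2, E=4)
step 3: fire T0:  (A=3, B=7, C=3, D=2, E=4) → (A=3, B=9, C=3, D=3, E=1)
step 4: fire T1:  (A=3, B=9, C=3, D=3, E=1) → (A=3, B=10, C=5, D=3, E=4)
step 5: fire T0:  (A=3, B=10, C=5, D=3, E=4) → (A=3, B=12, C=5, D=4, E=1)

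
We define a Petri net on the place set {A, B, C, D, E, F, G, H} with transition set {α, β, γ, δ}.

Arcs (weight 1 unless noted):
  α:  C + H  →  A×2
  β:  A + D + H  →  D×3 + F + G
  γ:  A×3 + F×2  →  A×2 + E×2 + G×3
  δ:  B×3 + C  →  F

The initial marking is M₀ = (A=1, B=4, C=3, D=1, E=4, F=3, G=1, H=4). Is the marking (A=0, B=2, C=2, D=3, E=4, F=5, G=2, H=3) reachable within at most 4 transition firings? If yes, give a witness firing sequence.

NO — not reachable within 4 firings

depth 0: 1 marking
depth 1: 4 markings reached so far
depth 2: 9 markings reached so far
depth 3: 17 markings reached so far
depth 4: 27 markings reached so far
target is not among the 27 markings reachable within 4 steps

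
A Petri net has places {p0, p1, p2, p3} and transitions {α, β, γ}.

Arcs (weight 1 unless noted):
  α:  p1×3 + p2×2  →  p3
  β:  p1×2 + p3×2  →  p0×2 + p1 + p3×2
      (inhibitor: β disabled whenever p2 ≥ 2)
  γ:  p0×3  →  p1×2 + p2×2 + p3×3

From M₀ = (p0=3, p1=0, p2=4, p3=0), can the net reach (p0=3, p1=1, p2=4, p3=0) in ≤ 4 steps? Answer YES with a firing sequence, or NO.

NO — not reachable within 4 firings

depth 0: 1 marking
depth 1: 2 markings reached so far
depth 2: 2 markings reached so far
(frontier empty at depth 2; search complete)
target is not among the 2 markings reachable within 4 steps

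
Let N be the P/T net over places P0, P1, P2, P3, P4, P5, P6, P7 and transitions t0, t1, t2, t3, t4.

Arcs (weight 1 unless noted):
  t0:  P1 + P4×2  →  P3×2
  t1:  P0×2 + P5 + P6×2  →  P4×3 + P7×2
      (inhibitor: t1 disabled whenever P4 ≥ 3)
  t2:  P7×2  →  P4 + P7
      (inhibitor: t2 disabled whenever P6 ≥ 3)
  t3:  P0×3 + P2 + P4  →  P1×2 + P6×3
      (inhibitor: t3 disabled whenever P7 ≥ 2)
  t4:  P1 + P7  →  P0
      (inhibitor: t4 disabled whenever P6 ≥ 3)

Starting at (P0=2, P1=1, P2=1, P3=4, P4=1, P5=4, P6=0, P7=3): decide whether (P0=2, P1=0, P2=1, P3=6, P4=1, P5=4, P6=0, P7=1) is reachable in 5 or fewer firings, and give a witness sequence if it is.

YES — reachable via ⟨t2, t0, t2⟩ (3 firings)

step 1: fire t2:  (P0=2, P1=1, P2=1, P3=4, P4=1, P5=4, P6=0, P7=3) → (P0=2, P1=1, P2=1, P3=4, P4=2, P5=4, P6=0, P7=2)
step 2: fire t0:  (P0=2, P1=1, P2=1, P3=4, P4=2, P5=4, P6=0, P7=2) → (P0=2, P1=0, P2=1, P3=6, P4=0, P5=4, P6=0, P7=2)
step 3: fire t2:  (P0=2, P1=0, P2=1, P3=6, P4=0, P5=4, P6=0, P7=2) → (P0=2, P1=0, P2=1, P3=6, P4=1, P5=4, P6=0, P7=1)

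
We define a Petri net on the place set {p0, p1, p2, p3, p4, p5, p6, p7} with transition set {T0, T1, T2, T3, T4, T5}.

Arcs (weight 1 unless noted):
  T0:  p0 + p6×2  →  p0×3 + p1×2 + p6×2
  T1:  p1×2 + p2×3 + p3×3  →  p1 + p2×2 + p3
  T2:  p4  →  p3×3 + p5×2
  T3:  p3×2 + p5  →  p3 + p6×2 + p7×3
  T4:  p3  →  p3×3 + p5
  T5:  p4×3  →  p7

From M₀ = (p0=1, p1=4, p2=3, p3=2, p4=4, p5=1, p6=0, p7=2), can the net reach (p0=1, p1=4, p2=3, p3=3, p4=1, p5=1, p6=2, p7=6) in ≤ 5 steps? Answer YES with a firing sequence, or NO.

step 1: fire T3:  (p0=1, p1=4, p2=3, p3=2, p4=4, p5=1, p6=0, p7=2) → (p0=1, p1=4, p2=3, p3=1, p4=4, p5=0, p6=2, p7=5)
step 2: fire T4:  (p0=1, p1=4, p2=3, p3=1, p4=4, p5=0, p6=2, p7=5) → (p0=1, p1=4, p2=3, p3=3, p4=4, p5=1, p6=2, p7=5)
step 3: fire T5:  (p0=1, p1=4, p2=3, p3=3, p4=4, p5=1, p6=2, p7=5) → (p0=1, p1=4, p2=3, p3=3, p4=1, p5=1, p6=2, p7=6)

YES — reachable via ⟨T3, T4, T5⟩ (3 firings)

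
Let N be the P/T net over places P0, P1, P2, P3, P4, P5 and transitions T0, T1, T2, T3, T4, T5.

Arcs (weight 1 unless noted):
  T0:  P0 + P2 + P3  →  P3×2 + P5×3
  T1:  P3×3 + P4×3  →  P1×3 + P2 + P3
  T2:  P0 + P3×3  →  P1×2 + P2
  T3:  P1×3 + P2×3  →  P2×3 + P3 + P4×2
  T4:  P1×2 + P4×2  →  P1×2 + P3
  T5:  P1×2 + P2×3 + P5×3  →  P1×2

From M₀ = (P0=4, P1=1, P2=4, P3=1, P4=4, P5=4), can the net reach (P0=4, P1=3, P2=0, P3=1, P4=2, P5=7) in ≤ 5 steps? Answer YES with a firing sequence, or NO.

NO — not reachable within 5 firings

depth 0: 1 marking
depth 1: 2 markings reached so far
depth 2: 3 markings reached so far
depth 3: 6 markings reached so far
depth 4: 14 markings reached so far
depth 5: 21 markings reached so far
target is not among the 21 markings reachable within 5 steps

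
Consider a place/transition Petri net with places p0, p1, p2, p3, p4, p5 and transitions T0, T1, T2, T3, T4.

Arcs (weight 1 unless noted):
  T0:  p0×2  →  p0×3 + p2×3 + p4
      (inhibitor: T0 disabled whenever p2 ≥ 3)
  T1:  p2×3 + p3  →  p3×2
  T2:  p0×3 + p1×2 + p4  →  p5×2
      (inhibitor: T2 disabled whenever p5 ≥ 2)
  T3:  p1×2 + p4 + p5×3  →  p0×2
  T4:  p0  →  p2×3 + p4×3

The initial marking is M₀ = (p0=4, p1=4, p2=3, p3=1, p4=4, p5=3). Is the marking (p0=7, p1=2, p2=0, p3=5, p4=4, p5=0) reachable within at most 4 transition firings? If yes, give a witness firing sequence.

NO — not reachable within 4 firings

depth 0: 1 marking
depth 1: 4 markings reached so far
depth 2: 10 markings reached so far
depth 3: 20 markings reached so far
depth 4: 34 markings reached so far
target is not among the 34 markings reachable within 4 steps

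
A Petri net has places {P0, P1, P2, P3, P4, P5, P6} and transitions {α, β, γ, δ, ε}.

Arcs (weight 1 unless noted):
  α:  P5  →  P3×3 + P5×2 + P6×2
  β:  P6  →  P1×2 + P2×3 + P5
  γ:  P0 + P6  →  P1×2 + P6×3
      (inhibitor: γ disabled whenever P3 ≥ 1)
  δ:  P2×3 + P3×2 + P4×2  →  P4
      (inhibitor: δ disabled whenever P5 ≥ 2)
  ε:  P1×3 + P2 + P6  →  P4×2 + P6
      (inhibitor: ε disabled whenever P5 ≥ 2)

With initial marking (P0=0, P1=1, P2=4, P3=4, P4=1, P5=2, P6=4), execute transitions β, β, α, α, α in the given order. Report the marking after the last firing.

step 1: fire β:  (P0=0, P1=1, P2=4, P3=4, P4=1, P5=2, P6=4) → (P0=0, P1=3, P2=7, P3=4, P4=1, P5=3, P6=3)
step 2: fire β:  (P0=0, P1=3, P2=7, P3=4, P4=1, P5=3, P6=3) → (P0=0, P1=5, P2=10, P3=4, P4=1, P5=4, P6=2)
step 3: fire α:  (P0=0, P1=5, P2=10, P3=4, P4=1, P5=4, P6=2) → (P0=0, P1=5, P2=10, P3=7, P4=1, P5=5, P6=4)
step 4: fire α:  (P0=0, P1=5, P2=10, P3=7, P4=1, P5=5, P6=4) → (P0=0, P1=5, P2=10, P3=10, P4=1, P5=6, P6=6)
step 5: fire α:  (P0=0, P1=5, P2=10, P3=10, P4=1, P5=6, P6=6) → (P0=0, P1=5, P2=10, P3=13, P4=1, P5=7, P6=8)

(P0=0, P1=5, P2=10, P3=13, P4=1, P5=7, P6=8)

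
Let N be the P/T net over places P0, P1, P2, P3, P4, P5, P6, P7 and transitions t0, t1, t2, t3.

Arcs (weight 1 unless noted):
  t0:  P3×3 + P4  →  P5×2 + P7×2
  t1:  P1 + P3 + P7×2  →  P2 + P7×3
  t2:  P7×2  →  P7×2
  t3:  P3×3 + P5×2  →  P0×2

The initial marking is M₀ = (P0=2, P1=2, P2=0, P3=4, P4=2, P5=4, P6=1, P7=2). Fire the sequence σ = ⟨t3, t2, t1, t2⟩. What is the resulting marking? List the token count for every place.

step 1: fire t3:  (P0=2, P1=2, P2=0, P3=4, P4=2, P5=4, P6=1, P7=2) → (P0=4, P1=2, P2=0, P3=1, P4=2, P5=2, P6=1, P7=2)
step 2: fire t2:  (P0=4, P1=2, P2=0, P3=1, P4=2, P5=2, P6=1, P7=2) → (P0=4, P1=2, P2=0, P3=1, P4=2, P5=2, P6=1, P7=2)
step 3: fire t1:  (P0=4, P1=2, P2=0, P3=1, P4=2, P5=2, P6=1, P7=2) → (P0=4, P1=1, P2=1, P3=0, P4=2, P5=2, P6=1, P7=3)
step 4: fire t2:  (P0=4, P1=1, P2=1, P3=0, P4=2, P5=2, P6=1, P7=3) → (P0=4, P1=1, P2=1, P3=0, P4=2, P5=2, P6=1, P7=3)

(P0=4, P1=1, P2=1, P3=0, P4=2, P5=2, P6=1, P7=3)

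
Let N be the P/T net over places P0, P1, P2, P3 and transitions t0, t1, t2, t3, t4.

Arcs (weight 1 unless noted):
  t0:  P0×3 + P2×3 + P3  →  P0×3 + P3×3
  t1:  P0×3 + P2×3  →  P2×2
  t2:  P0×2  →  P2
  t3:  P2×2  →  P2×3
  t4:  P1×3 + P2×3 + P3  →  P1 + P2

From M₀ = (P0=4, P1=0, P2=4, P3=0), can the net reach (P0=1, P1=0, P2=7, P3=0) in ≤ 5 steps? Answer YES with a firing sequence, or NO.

YES — reachable via ⟨t1, t3, t3, t3, t3⟩ (5 firings)

step 1: fire t1:  (P0=4, P1=0, P2=4, P3=0) → (P0=1, P1=0, P2=3, P3=0)
step 2: fire t3:  (P0=1, P1=0, P2=3, P3=0) → (P0=1, P1=0, P2=4, P3=0)
step 3: fire t3:  (P0=1, P1=0, P2=4, P3=0) → (P0=1, P1=0, P2=5, P3=0)
step 4: fire t3:  (P0=1, P1=0, P2=5, P3=0) → (P0=1, P1=0, P2=6, P3=0)
step 5: fire t3:  (P0=1, P1=0, P2=6, P3=0) → (P0=1, P1=0, P2=7, P3=0)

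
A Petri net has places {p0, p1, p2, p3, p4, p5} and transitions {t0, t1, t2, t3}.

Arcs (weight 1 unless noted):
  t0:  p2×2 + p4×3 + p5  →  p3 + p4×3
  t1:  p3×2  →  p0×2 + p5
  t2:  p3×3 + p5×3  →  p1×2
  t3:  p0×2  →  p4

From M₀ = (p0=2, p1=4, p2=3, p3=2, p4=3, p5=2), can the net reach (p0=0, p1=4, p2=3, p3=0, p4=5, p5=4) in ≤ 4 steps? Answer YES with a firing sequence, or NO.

depth 0: 1 marking
depth 1: 4 markings reached so far
depth 2: 7 markings reached so far
depth 3: 9 markings reached so far
depth 4: 10 markings reached so far
target is not among the 10 markings reachable within 4 steps

NO — not reachable within 4 firings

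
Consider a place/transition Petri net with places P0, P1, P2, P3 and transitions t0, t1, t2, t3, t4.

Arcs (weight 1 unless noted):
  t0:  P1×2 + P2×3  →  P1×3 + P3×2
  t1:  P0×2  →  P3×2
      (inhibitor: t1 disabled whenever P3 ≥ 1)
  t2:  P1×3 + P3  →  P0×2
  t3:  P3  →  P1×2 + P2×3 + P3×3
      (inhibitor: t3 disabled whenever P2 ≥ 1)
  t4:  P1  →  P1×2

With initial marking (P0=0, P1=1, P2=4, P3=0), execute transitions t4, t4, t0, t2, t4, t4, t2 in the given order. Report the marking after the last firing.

(P0=4, P1=0, P2=1, P3=0)

step 1: fire t4:  (P0=0, P1=1, P2=4, P3=0) → (P0=0, P1=2, P2=4, P3=0)
step 2: fire t4:  (P0=0, P1=2, P2=4, P3=0) → (P0=0, P1=3, P2=4, P3=0)
step 3: fire t0:  (P0=0, P1=3, P2=4, P3=0) → (P0=0, P1=4, P2=1, P3=2)
step 4: fire t2:  (P0=0, P1=4, P2=1, P3=2) → (P0=2, P1=1, P2=1, P3=1)
step 5: fire t4:  (P0=2, P1=1, P2=1, P3=1) → (P0=2, P1=2, P2=1, P3=1)
step 6: fire t4:  (P0=2, P1=2, P2=1, P3=1) → (P0=2, P1=3, P2=1, P3=1)
step 7: fire t2:  (P0=2, P1=3, P2=1, P3=1) → (P0=4, P1=0, P2=1, P3=0)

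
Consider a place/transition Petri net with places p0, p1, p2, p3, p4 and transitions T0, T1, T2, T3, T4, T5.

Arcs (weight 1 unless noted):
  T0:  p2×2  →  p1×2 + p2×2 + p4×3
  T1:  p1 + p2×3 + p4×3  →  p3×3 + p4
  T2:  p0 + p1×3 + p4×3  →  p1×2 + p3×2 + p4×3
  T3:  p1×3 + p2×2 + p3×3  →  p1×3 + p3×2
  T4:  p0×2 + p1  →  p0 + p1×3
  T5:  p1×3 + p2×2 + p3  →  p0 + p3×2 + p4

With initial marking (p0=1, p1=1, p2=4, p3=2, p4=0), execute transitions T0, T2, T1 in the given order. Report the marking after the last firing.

step 1: fire T0:  (p0=1, p1=1, p2=4, p3=2, p4=0) → (p0=1, p1=3, p2=4, p3=2, p4=3)
step 2: fire T2:  (p0=1, p1=3, p2=4, p3=2, p4=3) → (p0=0, p1=2, p2=4, p3=4, p4=3)
step 3: fire T1:  (p0=0, p1=2, p2=4, p3=4, p4=3) → (p0=0, p1=1, p2=1, p3=7, p4=1)

(p0=0, p1=1, p2=1, p3=7, p4=1)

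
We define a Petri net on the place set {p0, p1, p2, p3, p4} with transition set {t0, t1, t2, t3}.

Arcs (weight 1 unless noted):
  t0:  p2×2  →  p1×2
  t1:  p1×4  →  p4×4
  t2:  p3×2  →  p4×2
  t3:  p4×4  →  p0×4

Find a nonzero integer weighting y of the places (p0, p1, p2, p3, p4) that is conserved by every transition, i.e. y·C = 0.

Incidence matrix C (rows=places, cols=transitions):
       t0   t1   t2   t3
   p0   0    0    0    4
   p1   2   -4    0    0
   p2  -2    0    0    0
   p3   0    0   -2    0
   p4   0    4    2   -4

Candidate y = [1, 1, 1, 1, 1]; check y·C column-wise:
  col t0: 1·0 + 1·2 + 1·-2 + 1·0 + 1·0 = 0
  col t1: 1·0 + 1·-4 + 1·0 + 1·0 + 1·4 = 0
  col t2: 1·0 + 1·0 + 1·0 + 1·-2 + 1·2 = 0
  col t3: 1·4 + 1·0 + 1·0 + 1·0 + 1·-4 = 0

y = (p0:1, p1:1, p2:1, p3:1, p4:1)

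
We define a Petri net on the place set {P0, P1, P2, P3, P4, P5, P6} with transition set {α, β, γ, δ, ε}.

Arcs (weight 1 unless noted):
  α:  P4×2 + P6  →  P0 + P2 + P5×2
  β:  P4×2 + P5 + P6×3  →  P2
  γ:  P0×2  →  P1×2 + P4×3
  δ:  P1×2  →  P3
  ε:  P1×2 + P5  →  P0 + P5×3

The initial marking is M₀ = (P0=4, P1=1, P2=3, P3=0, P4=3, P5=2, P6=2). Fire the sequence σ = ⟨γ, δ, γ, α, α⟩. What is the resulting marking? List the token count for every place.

step 1: fire γ:  (P0=4, P1=1, P2=3, P3=0, P4=3, P5=2, P6=2) → (P0=2, P1=3, P2=3, P3=0, P4=6, P5=2, P6=2)
step 2: fire δ:  (P0=2, P1=3, P2=3, P3=0, P4=6, P5=2, P6=2) → (P0=2, P1=1, P2=3, P3=1, P4=6, P5=2, P6=2)
step 3: fire γ:  (P0=2, P1=1, P2=3, P3=1, P4=6, P5=2, P6=2) → (P0=0, P1=3, P2=3, P3=1, P4=9, P5=2, P6=2)
step 4: fire α:  (P0=0, P1=3, P2=3, P3=1, P4=9, P5=2, P6=2) → (P0=1, P1=3, P2=4, P3=1, P4=7, P5=4, P6=1)
step 5: fire α:  (P0=1, P1=3, P2=4, P3=1, P4=7, P5=4, P6=1) → (P0=2, P1=3, P2=5, P3=1, P4=5, P5=6, P6=0)

(P0=2, P1=3, P2=5, P3=1, P4=5, P5=6, P6=0)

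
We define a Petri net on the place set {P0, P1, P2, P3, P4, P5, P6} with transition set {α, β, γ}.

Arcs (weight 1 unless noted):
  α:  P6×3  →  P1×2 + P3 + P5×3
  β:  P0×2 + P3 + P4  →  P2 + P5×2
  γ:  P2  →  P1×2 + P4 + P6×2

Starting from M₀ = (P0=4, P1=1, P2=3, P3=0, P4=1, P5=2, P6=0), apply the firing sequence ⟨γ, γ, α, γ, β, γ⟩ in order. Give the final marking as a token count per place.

step 1: fire γ:  (P0=4, P1=1, P2=3, P3=0, P4=1, P5=2, P6=0) → (P0=4, P1=3, P2=2, P3=0, P4=2, P5=2, P6=2)
step 2: fire γ:  (P0=4, P1=3, P2=2, P3=0, P4=2, P5=2, P6=2) → (P0=4, P1=5, P2=1, P3=0, P4=3, P5=2, P6=4)
step 3: fire α:  (P0=4, P1=5, P2=1, P3=0, P4=3, P5=2, P6=4) → (P0=4, P1=7, P2=1, P3=1, P4=3, P5=5, P6=1)
step 4: fire γ:  (P0=4, P1=7, P2=1, P3=1, P4=3, P5=5, P6=1) → (P0=4, P1=9, P2=0, P3=1, P4=4, P5=5, P6=3)
step 5: fire β:  (P0=4, P1=9, P2=0, P3=1, P4=4, P5=5, P6=3) → (P0=2, P1=9, P2=1, P3=0, P4=3, P5=7, P6=3)
step 6: fire γ:  (P0=2, P1=9, P2=1, P3=0, P4=3, P5=7, P6=3) → (P0=2, P1=11, P2=0, P3=0, P4=4, P5=7, P6=5)

(P0=2, P1=11, P2=0, P3=0, P4=4, P5=7, P6=5)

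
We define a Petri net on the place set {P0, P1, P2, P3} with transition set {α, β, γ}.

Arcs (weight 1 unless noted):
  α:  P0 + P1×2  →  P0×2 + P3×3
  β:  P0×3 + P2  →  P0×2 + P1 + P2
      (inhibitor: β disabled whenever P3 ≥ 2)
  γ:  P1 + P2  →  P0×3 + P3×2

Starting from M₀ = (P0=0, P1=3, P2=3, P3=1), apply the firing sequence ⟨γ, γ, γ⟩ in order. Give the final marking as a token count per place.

(P0=9, P1=0, P2=0, P3=7)

step 1: fire γ:  (P0=0, P1=3, P2=3, P3=1) → (P0=3, P1=2, P2=2, P3=3)
step 2: fire γ:  (P0=3, P1=2, P2=2, P3=3) → (P0=6, P1=1, P2=1, P3=5)
step 3: fire γ:  (P0=6, P1=1, P2=1, P3=5) → (P0=9, P1=0, P2=0, P3=7)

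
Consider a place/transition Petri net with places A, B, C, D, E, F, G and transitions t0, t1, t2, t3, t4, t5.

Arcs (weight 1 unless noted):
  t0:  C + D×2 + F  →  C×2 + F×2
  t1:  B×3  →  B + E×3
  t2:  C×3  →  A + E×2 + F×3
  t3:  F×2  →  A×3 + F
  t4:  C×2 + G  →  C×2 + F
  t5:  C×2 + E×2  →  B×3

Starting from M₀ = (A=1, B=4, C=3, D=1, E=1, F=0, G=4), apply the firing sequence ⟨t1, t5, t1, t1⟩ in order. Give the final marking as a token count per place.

step 1: fire t1:  (A=1, B=4, C=3, D=1, E=1, F=0, G=4) → (A=1, B=2, C=3, D=1, E=4, F=0, G=4)
step 2: fire t5:  (A=1, B=2, C=3, D=1, E=4, F=0, G=4) → (A=1, B=5, C=1, D=1, E=2, F=0, G=4)
step 3: fire t1:  (A=1, B=5, C=1, D=1, E=2, F=0, G=4) → (A=1, B=3, C=1, D=1, E=5, F=0, G=4)
step 4: fire t1:  (A=1, B=3, C=1, D=1, E=5, F=0, G=4) → (A=1, B=1, C=1, D=1, E=8, F=0, G=4)

(A=1, B=1, C=1, D=1, E=8, F=0, G=4)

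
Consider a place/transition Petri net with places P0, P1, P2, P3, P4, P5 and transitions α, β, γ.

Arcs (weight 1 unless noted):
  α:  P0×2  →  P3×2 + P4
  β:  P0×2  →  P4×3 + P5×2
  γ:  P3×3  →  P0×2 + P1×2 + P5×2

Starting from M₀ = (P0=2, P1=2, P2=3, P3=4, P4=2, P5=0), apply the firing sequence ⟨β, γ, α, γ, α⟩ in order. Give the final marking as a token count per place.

(P0=0, P1=6, P2=3, P3=2, P4=7, P5=6)

step 1: fire β:  (P0=2, P1=2, P2=3, P3=4, P4=2, P5=0) → (P0=0, P1=2, P2=3, P3=4, P4=5, P5=2)
step 2: fire γ:  (P0=0, P1=2, P2=3, P3=4, P4=5, P5=2) → (P0=2, P1=4, P2=3, P3=1, P4=5, P5=4)
step 3: fire α:  (P0=2, P1=4, P2=3, P3=1, P4=5, P5=4) → (P0=0, P1=4, P2=3, P3=3, P4=6, P5=4)
step 4: fire γ:  (P0=0, P1=4, P2=3, P3=3, P4=6, P5=4) → (P0=2, P1=6, P2=3, P3=0, P4=6, P5=6)
step 5: fire α:  (P0=2, P1=6, P2=3, P3=0, P4=6, P5=6) → (P0=0, P1=6, P2=3, P3=2, P4=7, P5=6)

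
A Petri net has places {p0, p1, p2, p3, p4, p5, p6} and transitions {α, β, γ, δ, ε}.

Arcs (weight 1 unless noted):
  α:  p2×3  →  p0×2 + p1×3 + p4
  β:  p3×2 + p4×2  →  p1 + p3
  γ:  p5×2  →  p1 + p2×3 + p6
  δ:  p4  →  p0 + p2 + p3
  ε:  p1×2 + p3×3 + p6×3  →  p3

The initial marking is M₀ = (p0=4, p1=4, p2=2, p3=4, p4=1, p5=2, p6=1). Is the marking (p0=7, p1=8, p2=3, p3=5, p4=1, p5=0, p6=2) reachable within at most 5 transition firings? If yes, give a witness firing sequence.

step 1: fire γ:  (p0=4, p1=4, p2=2, p3=4, p4=1, p5=2, p6=1) → (p0=4, p1=5, p2=5, p3=4, p4=1, p5=0, p6=2)
step 2: fire α:  (p0=4, p1=5, p2=5, p3=4, p4=1, p5=0, p6=2) → (p0=6, p1=8, p2=2, p3=4, p4=2, p5=0, p6=2)
step 3: fire δ:  (p0=6, p1=8, p2=2, p3=4, p4=2, p5=0, p6=2) → (p0=7, p1=8, p2=3, p3=5, p4=1, p5=0, p6=2)

YES — reachable via ⟨γ, α, δ⟩ (3 firings)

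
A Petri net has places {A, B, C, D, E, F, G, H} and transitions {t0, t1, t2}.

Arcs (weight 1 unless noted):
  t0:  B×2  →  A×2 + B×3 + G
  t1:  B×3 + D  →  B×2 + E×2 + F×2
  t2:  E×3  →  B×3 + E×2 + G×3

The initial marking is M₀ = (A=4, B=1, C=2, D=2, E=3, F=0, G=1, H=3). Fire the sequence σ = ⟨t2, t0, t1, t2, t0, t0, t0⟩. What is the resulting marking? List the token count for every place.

step 1: fire t2:  (A=4, B=1, C=2, D=2, E=3, F=0, G=1, H=3) → (A=4, B=4, C=2, D=2, E=2, F=0, G=4, H=3)
step 2: fire t0:  (A=4, B=4, C=2, D=2, E=2, F=0, G=4, H=3) → (A=6, B=5, C=2, D=2, E=2, F=0, G=5, H=3)
step 3: fire t1:  (A=6, B=5, C=2, D=2, E=2, F=0, G=5, H=3) → (A=6, B=4, C=2, D=1, E=4, F=2, G=5, H=3)
step 4: fire t2:  (A=6, B=4, C=2, D=1, E=4, F=2, G=5, H=3) → (A=6, B=7, C=2, D=1, E=3, F=2, G=8, H=3)
step 5: fire t0:  (A=6, B=7, C=2, D=1, E=3, F=2, G=8, H=3) → (A=8, B=8, C=2, D=1, E=3, F=2, G=9, H=3)
step 6: fire t0:  (A=8, B=8, C=2, D=1, E=3, F=2, G=9, H=3) → (A=10, B=9, C=2, D=1, E=3, F=2, G=10, H=3)
step 7: fire t0:  (A=10, B=9, C=2, D=1, E=3, F=2, G=10, H=3) → (A=12, B=10, C=2, D=1, E=3, F=2, G=11, H=3)

(A=12, B=10, C=2, D=1, E=3, F=2, G=11, H=3)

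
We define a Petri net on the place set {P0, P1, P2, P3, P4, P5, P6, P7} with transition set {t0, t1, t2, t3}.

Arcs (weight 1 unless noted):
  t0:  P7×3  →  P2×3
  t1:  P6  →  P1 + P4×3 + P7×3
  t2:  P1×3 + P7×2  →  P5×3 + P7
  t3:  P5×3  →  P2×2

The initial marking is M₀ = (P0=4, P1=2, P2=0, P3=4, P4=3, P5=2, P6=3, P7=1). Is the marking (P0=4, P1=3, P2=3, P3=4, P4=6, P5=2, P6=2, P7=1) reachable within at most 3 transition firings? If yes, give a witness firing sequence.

YES — reachable via ⟨t1, t0⟩ (2 firings)

step 1: fire t1:  (P0=4, P1=2, P2=0, P3=4, P4=3, P5=2, P6=3, P7=1) → (P0=4, P1=3, P2=0, P3=4, P4=6, P5=2, P6=2, P7=4)
step 2: fire t0:  (P0=4, P1=3, P2=0, P3=4, P4=6, P5=2, P6=2, P7=4) → (P0=4, P1=3, P2=3, P3=4, P4=6, P5=2, P6=2, P7=1)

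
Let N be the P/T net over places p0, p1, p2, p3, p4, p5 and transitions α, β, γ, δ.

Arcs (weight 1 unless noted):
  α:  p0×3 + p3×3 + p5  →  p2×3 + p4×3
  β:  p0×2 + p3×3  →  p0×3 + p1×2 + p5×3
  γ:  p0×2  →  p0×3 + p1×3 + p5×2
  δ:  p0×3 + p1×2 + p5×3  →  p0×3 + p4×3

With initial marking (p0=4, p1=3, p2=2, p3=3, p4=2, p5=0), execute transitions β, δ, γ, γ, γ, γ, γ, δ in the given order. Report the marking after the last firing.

(p0=10, p1=16, p2=2, p3=0, p4=8, p5=7)

step 1: fire β:  (p0=4, p1=3, p2=2, p3=3, p4=2, p5=0) → (p0=5, p1=5, p2=2, p3=0, p4=2, p5=3)
step 2: fire δ:  (p0=5, p1=5, p2=2, p3=0, p4=2, p5=3) → (p0=5, p1=3, p2=2, p3=0, p4=5, p5=0)
step 3: fire γ:  (p0=5, p1=3, p2=2, p3=0, p4=5, p5=0) → (p0=6, p1=6, p2=2, p3=0, p4=5, p5=2)
step 4: fire γ:  (p0=6, p1=6, p2=2, p3=0, p4=5, p5=2) → (p0=7, p1=9, p2=2, p3=0, p4=5, p5=4)
step 5: fire γ:  (p0=7, p1=9, p2=2, p3=0, p4=5, p5=4) → (p0=8, p1=12, p2=2, p3=0, p4=5, p5=6)
step 6: fire γ:  (p0=8, p1=12, p2=2, p3=0, p4=5, p5=6) → (p0=9, p1=15, p2=2, p3=0, p4=5, p5=8)
step 7: fire γ:  (p0=9, p1=15, p2=2, p3=0, p4=5, p5=8) → (p0=10, p1=18, p2=2, p3=0, p4=5, p5=10)
step 8: fire δ:  (p0=10, p1=18, p2=2, p3=0, p4=5, p5=10) → (p0=10, p1=16, p2=2, p3=0, p4=8, p5=7)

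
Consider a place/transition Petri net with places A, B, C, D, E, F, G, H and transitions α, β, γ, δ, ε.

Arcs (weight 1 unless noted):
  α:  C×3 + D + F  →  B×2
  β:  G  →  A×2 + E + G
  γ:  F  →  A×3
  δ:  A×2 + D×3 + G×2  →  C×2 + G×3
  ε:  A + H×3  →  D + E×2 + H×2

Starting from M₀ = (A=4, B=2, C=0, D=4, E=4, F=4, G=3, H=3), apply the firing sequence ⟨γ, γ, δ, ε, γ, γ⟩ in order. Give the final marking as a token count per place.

(A=13, B=2, C=2, D=2, E=6, F=0, G=4, H=2)

step 1: fire γ:  (A=4, B=2, C=0, D=4, E=4, F=4, G=3, H=3) → (A=7, B=2, C=0, D=4, E=4, F=3, G=3, H=3)
step 2: fire γ:  (A=7, B=2, C=0, D=4, E=4, F=3, G=3, H=3) → (A=10, B=2, C=0, D=4, E=4, F=2, G=3, H=3)
step 3: fire δ:  (A=10, B=2, C=0, D=4, E=4, F=2, G=3, H=3) → (A=8, B=2, C=2, D=1, E=4, F=2, G=4, H=3)
step 4: fire ε:  (A=8, B=2, C=2, D=1, E=4, F=2, G=4, H=3) → (A=7, B=2, C=2, D=2, E=6, F=2, G=4, H=2)
step 5: fire γ:  (A=7, B=2, C=2, D=2, E=6, F=2, G=4, H=2) → (A=10, B=2, C=2, D=2, E=6, F=1, G=4, H=2)
step 6: fire γ:  (A=10, B=2, C=2, D=2, E=6, F=1, G=4, H=2) → (A=13, B=2, C=2, D=2, E=6, F=0, G=4, H=2)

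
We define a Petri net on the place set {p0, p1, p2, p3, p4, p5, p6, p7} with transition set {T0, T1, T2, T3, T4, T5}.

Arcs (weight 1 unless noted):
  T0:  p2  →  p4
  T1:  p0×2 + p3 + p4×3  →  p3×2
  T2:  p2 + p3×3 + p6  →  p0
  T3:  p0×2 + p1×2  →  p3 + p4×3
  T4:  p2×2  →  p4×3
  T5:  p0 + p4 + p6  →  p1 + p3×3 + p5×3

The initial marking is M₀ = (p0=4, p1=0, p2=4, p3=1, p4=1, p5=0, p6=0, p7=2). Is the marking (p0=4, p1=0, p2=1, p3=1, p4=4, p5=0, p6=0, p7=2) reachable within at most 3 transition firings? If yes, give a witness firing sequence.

YES — reachable via ⟨T0, T0, T0⟩ (3 firings)

step 1: fire T0:  (p0=4, p1=0, p2=4, p3=1, p4=1, p5=0, p6=0, p7=2) → (p0=4, p1=0, p2=3, p3=1, p4=2, p5=0, p6=0, p7=2)
step 2: fire T0:  (p0=4, p1=0, p2=3, p3=1, p4=2, p5=0, p6=0, p7=2) → (p0=4, p1=0, p2=2, p3=1, p4=3, p5=0, p6=0, p7=2)
step 3: fire T0:  (p0=4, p1=0, p2=2, p3=1, p4=3, p5=0, p6=0, p7=2) → (p0=4, p1=0, p2=1, p3=1, p4=4, p5=0, p6=0, p7=2)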